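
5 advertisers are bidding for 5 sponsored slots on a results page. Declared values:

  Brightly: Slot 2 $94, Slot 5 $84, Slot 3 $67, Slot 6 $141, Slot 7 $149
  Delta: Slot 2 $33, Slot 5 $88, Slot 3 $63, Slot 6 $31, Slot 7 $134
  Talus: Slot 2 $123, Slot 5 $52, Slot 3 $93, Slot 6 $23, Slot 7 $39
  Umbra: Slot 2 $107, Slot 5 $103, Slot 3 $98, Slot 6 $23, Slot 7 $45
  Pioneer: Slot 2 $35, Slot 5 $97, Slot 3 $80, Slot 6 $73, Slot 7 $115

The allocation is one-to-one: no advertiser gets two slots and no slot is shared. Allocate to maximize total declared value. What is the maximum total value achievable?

Optimal: Brightly→Slot 6 ($141), Delta→Slot 7 ($134), Talus→Slot 2 ($123), Umbra→Slot 3 ($98), Pioneer→Slot 5 ($97) — total 141+134+123+98+97 = $593.
Max-entry greedy (repeatedly take the single best remaining cell) gives $486, worse by 107.
Swapping Delta↔Talus (Delta→Slot 2 $33, Talus→Slot 7 $39) loses 185.
Every other assignment is strictly worse.

Max total: $593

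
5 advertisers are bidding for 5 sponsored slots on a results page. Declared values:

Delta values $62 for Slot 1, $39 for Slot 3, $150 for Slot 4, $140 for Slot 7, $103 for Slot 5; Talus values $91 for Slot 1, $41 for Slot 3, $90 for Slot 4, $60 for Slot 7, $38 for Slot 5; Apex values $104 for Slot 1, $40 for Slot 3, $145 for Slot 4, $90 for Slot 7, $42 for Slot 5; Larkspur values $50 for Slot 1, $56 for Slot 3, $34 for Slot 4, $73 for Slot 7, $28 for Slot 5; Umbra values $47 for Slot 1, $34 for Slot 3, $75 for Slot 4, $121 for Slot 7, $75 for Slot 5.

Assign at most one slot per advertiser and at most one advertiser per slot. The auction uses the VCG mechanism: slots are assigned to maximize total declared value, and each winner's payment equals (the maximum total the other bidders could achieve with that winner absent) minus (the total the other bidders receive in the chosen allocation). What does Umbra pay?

Efficient allocation: Delta→Slot 5 ($103), Talus→Slot 1 ($91), Apex→Slot 4 ($145), Larkspur→Slot 3 ($56), Umbra→Slot 7 ($121); total welfare W = $516.
Umbra receives Slot 7 at value $121, so the others get W − 121 = $395.
Without Umbra: best allocation of the remaining 4 bidders over all 5 slots is Delta→Slot 7 ($140), Talus→Slot 1 ($91), Apex→Slot 4 ($145), Larkspur→Slot 3 ($56), total $432.
VCG payment = (others' best without Umbra) − (others' welfare with Umbra) = 432 − 395 = $37.

Umbra pays $37.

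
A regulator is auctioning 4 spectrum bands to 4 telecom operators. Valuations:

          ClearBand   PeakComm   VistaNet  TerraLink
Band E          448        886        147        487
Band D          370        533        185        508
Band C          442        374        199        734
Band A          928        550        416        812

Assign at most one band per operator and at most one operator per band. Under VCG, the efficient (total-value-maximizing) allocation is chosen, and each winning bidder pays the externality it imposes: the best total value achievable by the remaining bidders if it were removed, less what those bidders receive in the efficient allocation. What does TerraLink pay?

Efficient allocation: ClearBand→Band A ($928M), PeakComm→Band E ($886M), VistaNet→Band D ($185M), TerraLink→Band C ($734M); total welfare W = $2733M.
TerraLink receives Band C at value $734M, so the others get W − 734 = $1999M.
Without TerraLink: best allocation of the remaining 3 bidders over all 4 bands is ClearBand→Band A ($928M), PeakComm→Band E ($886M), VistaNet→Band C ($199M), total $2013M.
VCG payment = (others' best without TerraLink) − (others' welfare with TerraLink) = 2013 − 1999 = $14M.

TerraLink pays $14M.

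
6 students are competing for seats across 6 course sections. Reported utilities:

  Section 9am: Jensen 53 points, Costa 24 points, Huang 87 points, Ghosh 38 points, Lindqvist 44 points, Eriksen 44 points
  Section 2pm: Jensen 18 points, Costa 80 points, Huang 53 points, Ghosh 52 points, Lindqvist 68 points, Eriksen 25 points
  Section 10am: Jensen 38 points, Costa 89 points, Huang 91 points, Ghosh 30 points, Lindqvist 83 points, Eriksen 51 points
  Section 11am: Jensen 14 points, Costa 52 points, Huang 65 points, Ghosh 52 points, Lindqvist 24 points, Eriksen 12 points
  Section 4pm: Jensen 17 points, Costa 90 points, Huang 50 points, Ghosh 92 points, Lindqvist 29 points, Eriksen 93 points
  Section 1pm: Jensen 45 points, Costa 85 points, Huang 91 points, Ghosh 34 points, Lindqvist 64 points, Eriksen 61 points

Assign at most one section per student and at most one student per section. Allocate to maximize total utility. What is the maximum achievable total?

This is a one-to-one assignment (maximum-weight bipartite matching).
Optimal: Jensen→Section 9am (53 points), Costa→Section 2pm (80 points), Huang→Section 1pm (91 points), Ghosh→Section 11am (52 points), Lindqvist→Section 10am (83 points), Eriksen→Section 4pm (93 points) — total 53+80+91+52+83+93 = 452 points.
Row-greedy (each student in turn takes its best remaining section) gives 362 points, worse by 90.
Checked against all permutations: 452 points is optimal.

Maximum total: 452 points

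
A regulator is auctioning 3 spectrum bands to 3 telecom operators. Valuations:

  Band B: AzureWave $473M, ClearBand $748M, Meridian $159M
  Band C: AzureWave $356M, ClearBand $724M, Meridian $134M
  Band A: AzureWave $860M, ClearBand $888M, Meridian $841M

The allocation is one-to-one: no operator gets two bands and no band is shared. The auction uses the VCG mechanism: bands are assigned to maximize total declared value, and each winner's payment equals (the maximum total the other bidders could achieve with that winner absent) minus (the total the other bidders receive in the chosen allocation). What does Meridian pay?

Efficient allocation: AzureWave→Band B ($473M), ClearBand→Band C ($724M), Meridian→Band A ($841M); total welfare W = $2038M.
Meridian receives Band A at value $841M, so the others get W − 841 = $1197M.
Without Meridian: best allocation of the remaining 2 bidders over all 3 bands is AzureWave→Band A ($860M), ClearBand→Band B ($748M), total $1608M.
VCG payment = (others' best without Meridian) − (others' welfare with Meridian) = 1608 − 1197 = $411M.

Meridian pays $411M.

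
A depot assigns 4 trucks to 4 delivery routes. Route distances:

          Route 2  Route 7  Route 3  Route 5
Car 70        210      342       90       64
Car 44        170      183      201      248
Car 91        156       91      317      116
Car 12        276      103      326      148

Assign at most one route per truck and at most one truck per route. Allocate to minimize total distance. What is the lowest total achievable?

Min total: 479 km

Optimal: Car 70→Route 3 (90 km), Car 44→Route 2 (170 km), Car 91→Route 5 (116 km), Car 12→Route 7 (103 km) — total 90+170+116+103 = 479 km.
Next-best assignment: Car 70→Route 3, Car 44→Route 2, Car 91→Route 7, Car 12→Route 5 = 499 km.
Swapping Car 12↔Car 70 (Car 12→Route 3 326 km, Car 70→Route 7 342 km) adds 475.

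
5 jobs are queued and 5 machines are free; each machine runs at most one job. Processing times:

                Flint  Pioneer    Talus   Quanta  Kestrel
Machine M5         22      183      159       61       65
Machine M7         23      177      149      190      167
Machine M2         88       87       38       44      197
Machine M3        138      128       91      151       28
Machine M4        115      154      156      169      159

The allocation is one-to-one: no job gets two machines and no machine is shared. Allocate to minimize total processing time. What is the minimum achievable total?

Minimum total: 304 min

Optimal: Flint→Machine M7 (23 min), Pioneer→Machine M4 (154 min), Talus→Machine M2 (38 min), Quanta→Machine M5 (61 min), Kestrel→Machine M3 (28 min) — total 23+154+38+61+28 = 304 min.
Column-greedy (each machine in turn goes to its cheapest remaining job) gives 397 min, worse by 93.
Next-best assignment: Flint→Machine M7, Pioneer→Machine M2, Talus→Machine M4, Quanta→Machine M5, Kestrel→Machine M3 = 355 min.
Every other assignment is strictly worse.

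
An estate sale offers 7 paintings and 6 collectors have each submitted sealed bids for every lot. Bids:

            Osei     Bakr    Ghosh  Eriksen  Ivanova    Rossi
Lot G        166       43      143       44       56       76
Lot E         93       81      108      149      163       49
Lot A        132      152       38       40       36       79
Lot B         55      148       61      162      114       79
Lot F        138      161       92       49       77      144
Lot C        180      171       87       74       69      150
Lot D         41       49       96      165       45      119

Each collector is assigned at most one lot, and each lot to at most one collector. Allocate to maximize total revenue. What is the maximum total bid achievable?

Optimal: Osei→Lot C ($180), Bakr→Lot A ($152), Ghosh→Lot G ($143), Eriksen→Lot D ($165), Ivanova→Lot E ($163), Rossi→Lot F ($144) — total 180+152+143+165+163+144 = $947.
Column-greedy (each lot in turn goes to its best remaining collector) gives $874, worse by 73.
Next-best assignment: Osei→Lot C, Bakr→Lot A, Ghosh→Lot G, Eriksen→Lot B, Ivanova→Lot E, Rossi→Lot F = $944.

Max total: $947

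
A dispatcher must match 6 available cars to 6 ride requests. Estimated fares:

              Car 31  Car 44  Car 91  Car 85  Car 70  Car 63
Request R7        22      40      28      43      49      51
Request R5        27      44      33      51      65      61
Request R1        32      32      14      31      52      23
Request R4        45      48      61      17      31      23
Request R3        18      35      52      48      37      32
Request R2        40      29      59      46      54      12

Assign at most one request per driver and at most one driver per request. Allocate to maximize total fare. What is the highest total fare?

Max total: $305

This is the linear assignment problem.
Optimal: Car 31→Request R4 ($45), Car 44→Request R7 ($40), Car 91→Request R2 ($59), Car 85→Request R3 ($48), Car 70→Request R1 ($52), Car 63→Request R5 ($61) — total 45+40+59+48+52+61 = $305.
Next-best assignment: Car 31→Request R1, Car 44→Request R4, Car 91→Request R2, Car 85→Request R3, Car 70→Request R5, Car 63→Request R7 = $303.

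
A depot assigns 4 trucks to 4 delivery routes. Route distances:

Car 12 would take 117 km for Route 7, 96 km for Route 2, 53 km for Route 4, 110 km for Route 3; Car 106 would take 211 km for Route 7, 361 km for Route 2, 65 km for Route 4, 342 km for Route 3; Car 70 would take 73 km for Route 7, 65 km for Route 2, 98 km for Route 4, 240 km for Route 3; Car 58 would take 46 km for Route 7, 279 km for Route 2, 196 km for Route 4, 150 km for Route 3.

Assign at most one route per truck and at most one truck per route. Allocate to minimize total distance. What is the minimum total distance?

Minimum total: 286 km

Optimal: Car 12→Route 3 (110 km), Car 106→Route 4 (65 km), Car 70→Route 2 (65 km), Car 58→Route 7 (46 km) — total 110+65+65+46 = 286 km.
Min-entry greedy (repeatedly take the single cheapest remaining cell) gives 506 km, worse by 220.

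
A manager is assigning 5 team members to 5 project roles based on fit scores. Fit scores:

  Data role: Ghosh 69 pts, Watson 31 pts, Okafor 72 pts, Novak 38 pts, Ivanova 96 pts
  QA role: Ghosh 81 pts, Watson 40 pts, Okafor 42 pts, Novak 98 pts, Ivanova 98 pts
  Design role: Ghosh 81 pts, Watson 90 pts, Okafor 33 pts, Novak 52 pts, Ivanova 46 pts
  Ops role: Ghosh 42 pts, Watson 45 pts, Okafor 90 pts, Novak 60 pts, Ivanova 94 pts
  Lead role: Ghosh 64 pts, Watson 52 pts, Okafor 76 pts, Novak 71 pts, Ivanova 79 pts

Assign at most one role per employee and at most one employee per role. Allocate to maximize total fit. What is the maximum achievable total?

Optimal: Ghosh→Lead role (64 pts), Watson→Design role (90 pts), Okafor→Ops role (90 pts), Novak→QA role (98 pts), Ivanova→Data role (96 pts) — total 64+90+90+98+96 = 438 pts.
Row-greedy (each employee in turn takes its best remaining role) gives 428 pts, worse by 10.
Swapping Watson↔Novak (Watson→QA role 40 pts, Novak→Design role 52 pts) loses 96.
No other one-to-one assignment exceeds 438 pts.

Maximum total: 438 pts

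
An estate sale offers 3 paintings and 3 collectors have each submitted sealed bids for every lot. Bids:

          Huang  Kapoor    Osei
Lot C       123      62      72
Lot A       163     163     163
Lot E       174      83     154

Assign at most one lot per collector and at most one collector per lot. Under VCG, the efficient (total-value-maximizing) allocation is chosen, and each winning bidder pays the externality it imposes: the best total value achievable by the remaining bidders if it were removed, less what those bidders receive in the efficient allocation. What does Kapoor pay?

Efficient allocation: Huang→Lot C ($123), Kapoor→Lot A ($163), Osei→Lot E ($154); total welfare W = $440.
Kapoor receives Lot A at value $163, so the others get W − 163 = $277.
Without Kapoor: best allocation of the remaining 2 bidders over all 3 lots is Huang→Lot E ($174), Osei→Lot A ($163), total $337.
VCG payment = (others' best without Kapoor) − (others' welfare with Kapoor) = 337 − 277 = $60.

Kapoor pays $60.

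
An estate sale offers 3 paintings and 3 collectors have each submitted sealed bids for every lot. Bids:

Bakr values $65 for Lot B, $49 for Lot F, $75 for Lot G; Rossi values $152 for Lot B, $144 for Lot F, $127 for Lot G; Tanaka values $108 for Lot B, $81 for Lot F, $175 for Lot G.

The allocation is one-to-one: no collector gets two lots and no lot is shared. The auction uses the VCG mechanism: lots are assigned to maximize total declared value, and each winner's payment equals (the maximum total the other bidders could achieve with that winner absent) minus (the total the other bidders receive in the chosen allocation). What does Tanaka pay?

Tanaka pays $18.

Efficient allocation: Bakr→Lot B ($65), Rossi→Lot F ($144), Tanaka→Lot G ($175); total welfare W = $384.
Tanaka receives Lot G at value $175, so the others get W − 175 = $209.
Without Tanaka: best allocation of the remaining 2 bidders over all 3 lots is Bakr→Lot G ($75), Rossi→Lot B ($152), total $227.
VCG payment = (others' best without Tanaka) − (others' welfare with Tanaka) = 227 − 209 = $18.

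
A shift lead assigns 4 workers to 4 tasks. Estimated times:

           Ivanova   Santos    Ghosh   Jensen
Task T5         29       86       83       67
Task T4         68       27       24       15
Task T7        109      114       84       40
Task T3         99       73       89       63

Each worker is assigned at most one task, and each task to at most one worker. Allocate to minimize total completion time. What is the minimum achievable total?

This is a one-to-one assignment (minimum-cost bipartite matching).
Optimal: Ivanova→Task T5 (29 min), Santos→Task T3 (73 min), Ghosh→Task T4 (24 min), Jensen→Task T7 (40 min) — total 29+73+24+40 = 166 min.

Minimum total: 166 min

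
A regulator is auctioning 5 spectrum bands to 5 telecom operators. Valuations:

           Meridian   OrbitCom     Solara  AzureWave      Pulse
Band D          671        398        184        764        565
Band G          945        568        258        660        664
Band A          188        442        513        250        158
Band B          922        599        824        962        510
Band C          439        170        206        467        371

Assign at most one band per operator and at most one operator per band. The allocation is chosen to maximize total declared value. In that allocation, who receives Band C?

Optimal: Meridian→Band G ($945M), OrbitCom→Band A ($442M), Solara→Band B ($824M), AzureWave→Band D ($764M), Pulse→Band C ($371M) — total 945+442+824+764+371 = $3346M.
Row-greedy (each operator in turn takes its best remaining band) gives $3192M, worse by 154.
Next-best assignment: Meridian→Band G, OrbitCom→Band A, Solara→Band B, AzureWave→Band C, Pulse→Band D = $3243M.
Pulse's own top band is Band G ($664M), but forcing Pulse→Band G and reassigning the rest optimally gives only $3133M — worse by 213.

Pulse receives Band C.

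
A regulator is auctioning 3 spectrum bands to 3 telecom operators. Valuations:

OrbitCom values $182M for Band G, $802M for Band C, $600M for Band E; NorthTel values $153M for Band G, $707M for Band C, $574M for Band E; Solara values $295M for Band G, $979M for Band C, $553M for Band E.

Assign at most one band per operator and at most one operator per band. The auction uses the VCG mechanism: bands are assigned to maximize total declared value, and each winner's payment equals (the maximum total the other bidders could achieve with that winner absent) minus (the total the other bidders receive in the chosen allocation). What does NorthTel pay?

NorthTel pays $418M.

Efficient allocation: OrbitCom→Band G ($182M), NorthTel→Band E ($574M), Solara→Band C ($979M); total welfare W = $1735M.
NorthTel receives Band E at value $574M, so the others get W − 574 = $1161M.
Without NorthTel: best allocation of the remaining 2 bidders over all 3 bands is OrbitCom→Band E ($600M), Solara→Band C ($979M), total $1579M.
VCG payment = (others' best without NorthTel) − (others' welfare with NorthTel) = 1579 − 1161 = $418M.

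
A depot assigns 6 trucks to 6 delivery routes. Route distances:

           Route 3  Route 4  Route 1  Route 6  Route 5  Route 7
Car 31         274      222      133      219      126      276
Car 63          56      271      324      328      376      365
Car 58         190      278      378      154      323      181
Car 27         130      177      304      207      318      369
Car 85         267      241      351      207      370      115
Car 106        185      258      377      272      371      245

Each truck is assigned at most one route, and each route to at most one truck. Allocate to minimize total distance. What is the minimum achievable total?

Minimum total: 1005 km

Optimal: Car 31→Route 5 (126 km), Car 63→Route 3 (56 km), Car 58→Route 6 (154 km), Car 27→Route 4 (177 km), Car 85→Route 7 (115 km), Car 106→Route 1 (377 km) — total 126+56+154+177+115+377 = 1005 km.
Column-greedy (each route in turn goes to its cheapest remaining truck) gives 1135 km, worse by 130.
No other one-to-one assignment undercuts 1005 km.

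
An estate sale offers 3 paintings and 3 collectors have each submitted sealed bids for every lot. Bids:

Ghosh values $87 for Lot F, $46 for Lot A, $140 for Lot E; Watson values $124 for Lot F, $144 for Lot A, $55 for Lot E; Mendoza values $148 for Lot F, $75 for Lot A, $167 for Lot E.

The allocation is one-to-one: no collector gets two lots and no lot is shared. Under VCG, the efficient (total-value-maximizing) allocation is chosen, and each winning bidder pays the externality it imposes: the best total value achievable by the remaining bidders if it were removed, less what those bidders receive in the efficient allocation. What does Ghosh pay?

Efficient allocation: Ghosh→Lot E ($140), Watson→Lot A ($144), Mendoza→Lot F ($148); total welfare W = $432.
Ghosh receives Lot E at value $140, so the others get W − 140 = $292.
Without Ghosh: best allocation of the remaining 2 bidders over all 3 lots is Watson→Lot A ($144), Mendoza→Lot E ($167), total $311.
VCG payment = (others' best without Ghosh) − (others' welfare with Ghosh) = 311 − 292 = $19.

Ghosh pays $19.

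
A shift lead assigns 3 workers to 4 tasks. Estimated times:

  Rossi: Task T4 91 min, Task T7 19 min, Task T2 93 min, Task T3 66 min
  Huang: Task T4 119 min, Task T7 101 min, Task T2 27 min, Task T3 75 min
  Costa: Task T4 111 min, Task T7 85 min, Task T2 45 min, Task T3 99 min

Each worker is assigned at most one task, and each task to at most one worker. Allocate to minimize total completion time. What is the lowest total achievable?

Min total: 139 min

Optimal: Rossi→Task T7 (19 min), Huang→Task T3 (75 min), Costa→Task T2 (45 min) — total 19+75+45 = 139 min.
Min-entry greedy (repeatedly take the single cheapest remaining cell) gives 145 min, worse by 6.
Next-best assignment: Rossi→Task T7, Huang→Task T2, Costa→Task T3 = 145 min.
Every other assignment is strictly worse.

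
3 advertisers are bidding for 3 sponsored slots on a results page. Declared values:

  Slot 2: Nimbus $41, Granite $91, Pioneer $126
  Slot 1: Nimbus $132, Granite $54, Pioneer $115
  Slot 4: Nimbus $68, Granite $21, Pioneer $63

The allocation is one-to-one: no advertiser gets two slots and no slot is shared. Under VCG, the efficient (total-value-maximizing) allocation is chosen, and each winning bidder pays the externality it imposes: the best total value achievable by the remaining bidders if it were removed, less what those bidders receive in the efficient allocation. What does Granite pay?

Efficient allocation: Nimbus→Slot 1 ($132), Granite→Slot 2 ($91), Pioneer→Slot 4 ($63); total welfare W = $286.
Granite receives Slot 2 at value $91, so the others get W − 91 = $195.
Without Granite: best allocation of the remaining 2 bidders over all 3 slots is Nimbus→Slot 1 ($132), Pioneer→Slot 2 ($126), total $258.
VCG payment = (others' best without Granite) − (others' welfare with Granite) = 258 − 195 = $63.

Granite pays $63.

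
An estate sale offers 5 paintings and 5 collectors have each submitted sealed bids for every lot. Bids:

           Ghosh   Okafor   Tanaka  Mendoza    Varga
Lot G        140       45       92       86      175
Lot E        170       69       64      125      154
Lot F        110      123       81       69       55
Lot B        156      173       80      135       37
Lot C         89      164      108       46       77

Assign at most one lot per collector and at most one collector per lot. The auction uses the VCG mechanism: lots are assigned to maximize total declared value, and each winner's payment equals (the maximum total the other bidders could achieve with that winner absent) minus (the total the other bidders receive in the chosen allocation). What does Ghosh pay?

Efficient allocation: Ghosh→Lot E ($170), Okafor→Lot C ($164), Tanaka→Lot F ($81), Mendoza→Lot B ($135), Varga→Lot G ($175); total welfare W = $725.
Ghosh receives Lot E at value $170, so the others get W − 170 = $555.
Without Ghosh: best allocation of the remaining 4 bidders over all 5 lots is Okafor→Lot B ($173), Tanaka→Lot C ($108), Mendoza→Lot E ($125), Varga→Lot G ($175), total $581.
VCG payment = (others' best without Ghosh) − (others' welfare with Ghosh) = 581 − 555 = $26.

Ghosh pays $26.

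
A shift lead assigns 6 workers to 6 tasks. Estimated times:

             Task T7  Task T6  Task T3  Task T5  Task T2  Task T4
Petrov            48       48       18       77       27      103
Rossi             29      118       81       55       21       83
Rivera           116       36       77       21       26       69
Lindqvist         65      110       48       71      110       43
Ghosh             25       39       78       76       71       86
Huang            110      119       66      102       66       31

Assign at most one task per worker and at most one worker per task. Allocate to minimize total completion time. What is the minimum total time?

Minimum total: 194 min

Optimal: Petrov→Task T6 (48 min), Rossi→Task T2 (21 min), Rivera→Task T5 (21 min), Lindqvist→Task T3 (48 min), Ghosh→Task T7 (25 min), Huang→Task T4 (31 min) — total 48+21+21+48+25+31 = 194 min.
Column-greedy (each task in turn goes to its cheapest remaining worker) gives 243 min, worse by 49.
Swapping Huang↔Lindqvist (Huang→Task T3 66 min, Lindqvist→Task T4 43 min) adds 30.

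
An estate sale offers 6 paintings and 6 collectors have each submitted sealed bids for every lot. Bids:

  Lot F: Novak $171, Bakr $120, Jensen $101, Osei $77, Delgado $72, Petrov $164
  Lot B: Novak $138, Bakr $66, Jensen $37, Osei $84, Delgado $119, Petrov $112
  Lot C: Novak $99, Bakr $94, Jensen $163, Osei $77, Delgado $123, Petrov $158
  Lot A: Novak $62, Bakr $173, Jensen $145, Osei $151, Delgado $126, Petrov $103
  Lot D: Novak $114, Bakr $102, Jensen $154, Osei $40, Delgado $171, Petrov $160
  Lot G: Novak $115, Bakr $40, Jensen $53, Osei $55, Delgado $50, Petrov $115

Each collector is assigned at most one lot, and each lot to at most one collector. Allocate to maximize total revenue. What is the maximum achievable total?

Optimal: Novak→Lot F ($171), Bakr→Lot A ($173), Jensen→Lot C ($163), Osei→Lot B ($84), Delgado→Lot D ($171), Petrov→Lot G ($115) — total 171+173+163+84+171+115 = $877.
Column-greedy (each lot in turn goes to its best remaining collector) gives $841, worse by 36.
Checked against all permutations: $877 is optimal.

Max total: $877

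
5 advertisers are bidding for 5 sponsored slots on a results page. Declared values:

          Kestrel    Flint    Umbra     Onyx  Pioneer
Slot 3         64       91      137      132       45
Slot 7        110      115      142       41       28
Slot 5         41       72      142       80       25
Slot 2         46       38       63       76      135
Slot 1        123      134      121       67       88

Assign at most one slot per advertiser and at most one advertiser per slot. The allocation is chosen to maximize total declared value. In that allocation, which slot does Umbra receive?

Optimal: Kestrel→Slot 7 ($110), Flint→Slot 1 ($134), Umbra→Slot 5 ($142), Onyx→Slot 3 ($132), Pioneer→Slot 2 ($135) — total 110+134+142+132+135 = $653.
Column-greedy (each slot in turn goes to its best remaining advertiser) gives $590, worse by 63.
Next-best assignment: Kestrel→Slot 1, Flint→Slot 7, Umbra→Slot 5, Onyx→Slot 3, Pioneer→Slot 2 = $647.
Umbra's own top slot is Slot 7 ($142), but forcing Umbra→Slot 7 and reassigning the rest optimally gives only $604 — worse by 49.

Umbra receives Slot 5.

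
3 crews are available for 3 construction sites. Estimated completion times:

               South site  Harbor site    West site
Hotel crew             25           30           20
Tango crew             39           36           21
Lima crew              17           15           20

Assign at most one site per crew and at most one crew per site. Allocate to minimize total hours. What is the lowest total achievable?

This is the linear assignment problem.
Optimal: Hotel crew→South site (25 hours), Tango crew→West site (21 hours), Lima crew→Harbor site (15 hours) — total 25+21+15 = 61 hours.
Row-greedy (each crew in turn takes its cheapest remaining site) gives 73 hours, worse by 12.
Next-best assignment: Hotel crew→Harbor site, Tango crew→West site, Lima crew→South site = 68 hours.
Checked against all permutations: 61 hours is optimal.

Min total: 61 hours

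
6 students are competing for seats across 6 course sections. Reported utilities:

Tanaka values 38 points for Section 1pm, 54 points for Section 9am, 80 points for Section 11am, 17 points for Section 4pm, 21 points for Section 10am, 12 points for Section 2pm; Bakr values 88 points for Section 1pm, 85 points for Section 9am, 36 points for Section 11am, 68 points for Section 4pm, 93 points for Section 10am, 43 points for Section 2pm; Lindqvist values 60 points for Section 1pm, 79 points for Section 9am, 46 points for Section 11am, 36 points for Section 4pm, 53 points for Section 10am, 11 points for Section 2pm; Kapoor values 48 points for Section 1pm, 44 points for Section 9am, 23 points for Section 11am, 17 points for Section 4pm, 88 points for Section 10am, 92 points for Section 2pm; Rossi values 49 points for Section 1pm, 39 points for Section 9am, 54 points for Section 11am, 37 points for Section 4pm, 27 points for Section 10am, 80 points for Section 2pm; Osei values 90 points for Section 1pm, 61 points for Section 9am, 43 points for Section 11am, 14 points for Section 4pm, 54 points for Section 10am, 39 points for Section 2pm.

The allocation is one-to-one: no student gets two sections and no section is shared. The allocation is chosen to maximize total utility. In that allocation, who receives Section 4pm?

Treat this as an assignment problem: match each student to one section.
Optimal: Tanaka→Section 11am (80 points), Bakr→Section 4pm (68 points), Lindqvist→Section 9am (79 points), Kapoor→Section 10am (88 points), Rossi→Section 2pm (80 points), Osei→Section 1pm (90 points) — total 80+68+79+88+80+90 = 485 points.
Row-greedy (each student in turn takes its best remaining section) gives 407 points, worse by 78.
Next-best assignment: Tanaka→Section 11am, Bakr→Section 10am, Lindqvist→Section 9am, Kapoor→Section 2pm, Rossi→Section 4pm, Osei→Section 1pm = 471 points.
Swapping Lindqvist↔Bakr (Lindqvist→Section 4pm 36 points, Bakr→Section 9am 85 points) loses 26.
Bakr's own top section is Section 10am (93 points), but forcing Bakr→Section 10am and reassigning the rest optimally gives only 471 points — worse by 14.

Bakr receives Section 4pm.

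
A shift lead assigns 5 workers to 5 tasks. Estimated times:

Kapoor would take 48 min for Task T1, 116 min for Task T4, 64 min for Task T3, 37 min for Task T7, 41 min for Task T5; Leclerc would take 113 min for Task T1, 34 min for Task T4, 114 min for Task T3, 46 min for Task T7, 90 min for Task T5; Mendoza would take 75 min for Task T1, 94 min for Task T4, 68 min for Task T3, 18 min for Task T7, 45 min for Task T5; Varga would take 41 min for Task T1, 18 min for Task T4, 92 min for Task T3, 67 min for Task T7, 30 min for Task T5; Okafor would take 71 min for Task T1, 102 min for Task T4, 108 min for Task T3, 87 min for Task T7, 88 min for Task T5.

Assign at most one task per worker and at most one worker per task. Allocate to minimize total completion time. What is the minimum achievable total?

Minimum total: 217 min

Optimal: Kapoor→Task T3 (64 min), Leclerc→Task T4 (34 min), Mendoza→Task T7 (18 min), Varga→Task T5 (30 min), Okafor→Task T1 (71 min) — total 64+34+18+30+71 = 217 min.
Column-greedy (each task in turn goes to its cheapest remaining worker) gives 245 min, worse by 28.
Swapping Leclerc↔Okafor (Leclerc→Task T1 113 min, Okafor→Task T4 102 min) adds 110.
No other one-to-one assignment undercuts 217 min.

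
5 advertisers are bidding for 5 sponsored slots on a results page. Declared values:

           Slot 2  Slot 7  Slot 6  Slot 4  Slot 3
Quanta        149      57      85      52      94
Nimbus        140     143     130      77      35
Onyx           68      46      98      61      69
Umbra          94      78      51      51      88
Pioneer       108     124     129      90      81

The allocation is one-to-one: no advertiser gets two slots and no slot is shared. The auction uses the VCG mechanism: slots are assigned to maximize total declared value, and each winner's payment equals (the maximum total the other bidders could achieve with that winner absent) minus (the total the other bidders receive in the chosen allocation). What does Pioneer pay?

Efficient allocation: Quanta→Slot 2 ($149), Nimbus→Slot 7 ($143), Onyx→Slot 4 ($61), Umbra→Slot 3 ($88), Pioneer→Slot 6 ($129); total welfare W = $570.
Pioneer receives Slot 6 at value $129, so the others get W − 129 = $441.
Without Pioneer: best allocation of the remaining 4 bidders over all 5 slots is Quanta→Slot 2 ($149), Nimbus→Slot 7 ($143), Onyx→Slot 6 ($98), Umbra→Slot 3 ($88), total $478.
VCG payment = (others' best without Pioneer) − (others' welfare with Pioneer) = 478 − 441 = $37.

Pioneer pays $37.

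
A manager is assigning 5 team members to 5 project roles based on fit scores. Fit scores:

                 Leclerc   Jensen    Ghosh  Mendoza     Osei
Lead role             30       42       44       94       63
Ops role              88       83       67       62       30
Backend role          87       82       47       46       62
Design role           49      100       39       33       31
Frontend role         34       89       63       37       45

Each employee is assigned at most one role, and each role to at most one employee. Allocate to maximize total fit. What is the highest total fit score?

Max total: 407 pts

Optimal: Leclerc→Ops role (88 pts), Jensen→Design role (100 pts), Ghosh→Frontend role (63 pts), Mendoza→Lead role (94 pts), Osei→Backend role (62 pts) — total 88+100+63+94+62 = 407 pts.
Column-greedy (each role in turn goes to its best remaining employee) gives 348 pts, worse by 59.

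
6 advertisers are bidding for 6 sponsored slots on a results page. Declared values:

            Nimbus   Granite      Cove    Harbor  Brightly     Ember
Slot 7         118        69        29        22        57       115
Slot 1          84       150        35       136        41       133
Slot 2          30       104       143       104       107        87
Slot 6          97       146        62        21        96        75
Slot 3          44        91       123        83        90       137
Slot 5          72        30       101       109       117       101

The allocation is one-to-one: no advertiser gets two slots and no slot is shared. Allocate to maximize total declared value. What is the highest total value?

Optimal: Nimbus→Slot 7 ($118), Granite→Slot 6 ($146), Cove→Slot 2 ($143), Harbor→Slot 1 ($136), Brightly→Slot 5 ($117), Ember→Slot 3 ($137) — total 118+146+143+136+117+137 = $797.
Swapping Brightly↔Nimbus (Brightly→Slot 7 $57, Nimbus→Slot 5 $72) loses 106.
No other one-to-one assignment exceeds $797.

Max total: $797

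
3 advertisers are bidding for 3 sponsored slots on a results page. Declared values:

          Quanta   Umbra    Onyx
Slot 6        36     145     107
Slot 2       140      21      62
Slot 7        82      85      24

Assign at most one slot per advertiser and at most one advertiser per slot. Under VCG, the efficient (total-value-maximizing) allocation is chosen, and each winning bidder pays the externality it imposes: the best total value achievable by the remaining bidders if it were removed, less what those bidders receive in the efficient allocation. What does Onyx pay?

Efficient allocation: Quanta→Slot 2 ($140), Umbra→Slot 7 ($85), Onyx→Slot 6 ($107); total welfare W = $332.
Onyx receives Slot 6 at value $107, so the others get W − 107 = $225.
Without Onyx: best allocation of the remaining 2 bidders over all 3 slots is Quanta→Slot 2 ($140), Umbra→Slot 6 ($145), total $285.
VCG payment = (others' best without Onyx) − (others' welfare with Onyx) = 285 − 225 = $60.

Onyx pays $60.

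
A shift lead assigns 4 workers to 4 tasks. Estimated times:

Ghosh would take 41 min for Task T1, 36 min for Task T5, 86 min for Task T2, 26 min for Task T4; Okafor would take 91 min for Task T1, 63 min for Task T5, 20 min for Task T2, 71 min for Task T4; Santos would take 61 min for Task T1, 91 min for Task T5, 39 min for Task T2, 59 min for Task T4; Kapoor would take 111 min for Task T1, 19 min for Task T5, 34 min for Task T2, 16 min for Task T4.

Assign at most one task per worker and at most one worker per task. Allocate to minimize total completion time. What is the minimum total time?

Minimum total: 126 min

Optimal: Ghosh→Task T4 (26 min), Okafor→Task T2 (20 min), Santos→Task T1 (61 min), Kapoor→Task T5 (19 min) — total 26+20+61+19 = 126 min.
Column-greedy (each task in turn goes to its cheapest remaining worker) gives 139 min, worse by 13.
Next-best assignment: Ghosh→Task T5, Okafor→Task T2, Santos→Task T1, Kapoor→Task T4 = 133 min.
Swapping Okafor↔Santos (Okafor→Task T1 91 min, Santos→Task T2 39 min) adds 49.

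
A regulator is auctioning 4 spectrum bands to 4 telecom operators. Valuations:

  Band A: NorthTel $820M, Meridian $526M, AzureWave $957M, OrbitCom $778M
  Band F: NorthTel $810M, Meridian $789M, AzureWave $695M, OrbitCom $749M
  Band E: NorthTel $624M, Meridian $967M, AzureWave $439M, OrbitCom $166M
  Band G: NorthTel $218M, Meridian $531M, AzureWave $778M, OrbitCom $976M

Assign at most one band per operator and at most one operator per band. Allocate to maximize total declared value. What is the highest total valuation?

Max total: $3710M

Optimal: NorthTel→Band F ($810M), Meridian→Band E ($967M), AzureWave→Band A ($957M), OrbitCom→Band G ($976M) — total 810+967+957+976 = $3710M.
Row-greedy (each operator in turn takes its best remaining band) gives $3314M, worse by 396.
Swapping NorthTel↔AzureWave (NorthTel→Band A $820M, AzureWave→Band F $695M) loses 252.
Checked against all permutations: $3710M is optimal.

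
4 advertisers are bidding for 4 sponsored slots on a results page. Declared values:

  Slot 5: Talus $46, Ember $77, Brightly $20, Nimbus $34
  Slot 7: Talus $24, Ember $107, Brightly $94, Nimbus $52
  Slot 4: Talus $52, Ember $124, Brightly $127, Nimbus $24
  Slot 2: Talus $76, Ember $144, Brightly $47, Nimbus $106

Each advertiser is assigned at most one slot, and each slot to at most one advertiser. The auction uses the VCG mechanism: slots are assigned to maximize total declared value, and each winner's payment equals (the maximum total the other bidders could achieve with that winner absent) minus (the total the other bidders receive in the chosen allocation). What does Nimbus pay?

Nimbus pays $37.

Efficient allocation: Talus→Slot 5 ($46), Ember→Slot 7 ($107), Brightly→Slot 4 ($127), Nimbus→Slot 2 ($106); total welfare W = $386.
Nimbus receives Slot 2 at value $106, so the others get W − 106 = $280.
Without Nimbus: best allocation of the remaining 3 bidders over all 4 slots is Talus→Slot 5 ($46), Ember→Slot 2 ($144), Brightly→Slot 4 ($127), total $317.
VCG payment = (others' best without Nimbus) − (others' welfare with Nimbus) = 317 − 280 = $37.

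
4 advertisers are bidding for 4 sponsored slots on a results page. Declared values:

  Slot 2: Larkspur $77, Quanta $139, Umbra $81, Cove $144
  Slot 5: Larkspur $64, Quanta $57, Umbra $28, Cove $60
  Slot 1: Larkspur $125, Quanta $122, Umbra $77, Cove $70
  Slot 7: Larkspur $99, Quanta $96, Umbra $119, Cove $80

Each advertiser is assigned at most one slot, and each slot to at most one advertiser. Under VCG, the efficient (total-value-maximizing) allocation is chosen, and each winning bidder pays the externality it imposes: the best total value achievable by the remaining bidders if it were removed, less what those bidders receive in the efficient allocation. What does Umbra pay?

Umbra pays $35.

Efficient allocation: Larkspur→Slot 5 ($64), Quanta→Slot 1 ($122), Umbra→Slot 7 ($119), Cove→Slot 2 ($144); total welfare W = $449.
Umbra receives Slot 7 at value $119, so the others get W − 119 = $330.
Without Umbra: best allocation of the remaining 3 bidders over all 4 slots is Larkspur→Slot 1 ($125), Quanta→Slot 7 ($96), Cove→Slot 2 ($144), total $365.
VCG payment = (others' best without Umbra) − (others' welfare with Umbra) = 365 − 330 = $35.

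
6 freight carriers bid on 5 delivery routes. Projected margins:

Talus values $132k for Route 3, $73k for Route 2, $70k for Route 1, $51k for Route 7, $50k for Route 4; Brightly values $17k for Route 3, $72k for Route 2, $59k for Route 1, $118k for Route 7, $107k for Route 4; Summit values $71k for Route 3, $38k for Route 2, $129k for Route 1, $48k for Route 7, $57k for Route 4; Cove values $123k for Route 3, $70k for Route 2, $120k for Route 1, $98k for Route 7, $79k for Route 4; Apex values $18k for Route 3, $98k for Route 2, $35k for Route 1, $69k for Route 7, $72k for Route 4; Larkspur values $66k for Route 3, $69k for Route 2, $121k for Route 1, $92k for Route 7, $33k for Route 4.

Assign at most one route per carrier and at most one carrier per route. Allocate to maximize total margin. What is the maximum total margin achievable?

Max total: $564k

This is a one-to-one assignment (maximum-weight bipartite matching).
Optimal: Talus→Route 3 ($132k), Apex→Route 2 ($98k), Summit→Route 1 ($129k), Cove→Route 7 ($98k), Brightly→Route 4 ($107k) — total 132+98+129+98+107 = $564k.
Row-greedy (each carrier in turn takes its best remaining route) gives $556k, worse by 8.
Every other assignment is strictly worse.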